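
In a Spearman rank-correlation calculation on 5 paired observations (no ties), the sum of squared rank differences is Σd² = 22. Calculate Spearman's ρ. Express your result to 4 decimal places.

-0.1000

ρ = 1 − 6Σd² / [n(n²−1)] = 1 − 6×22 / (5×24)
  = 1 − 132/120 = 1 − 1.10000 ≈ -0.1000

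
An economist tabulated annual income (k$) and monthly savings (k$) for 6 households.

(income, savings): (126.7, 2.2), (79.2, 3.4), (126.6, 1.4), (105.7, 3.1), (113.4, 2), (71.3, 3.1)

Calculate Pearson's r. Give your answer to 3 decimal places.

-0.833

n = 6, Σx = 622.9, Σy = 15.2, Σx² = 67468.83, Σy² = 41.58, Σxy = 1500.76
nΣxy − ΣxΣy = 9004.56 − 9468.08 = -463.52
nΣx² − (Σx)² = 404812.98 − 388004.41 = 16808.57; nΣy² − (Σy)² = 249.48 − 231.04 = 18.44
r = -463.52 / √(16808.57 × 18.44) = -463.52 / 556.7316 ≈ -0.833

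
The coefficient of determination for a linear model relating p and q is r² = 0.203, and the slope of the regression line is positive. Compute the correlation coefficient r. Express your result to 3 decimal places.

0.451

|r| = √0.203 = 0.451
The association is positive, so r = 0.451.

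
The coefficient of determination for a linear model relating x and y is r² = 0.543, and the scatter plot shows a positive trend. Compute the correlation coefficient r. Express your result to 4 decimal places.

|r| = √0.543 = 0.7369
The association is positive, so r = 0.7369.

0.7369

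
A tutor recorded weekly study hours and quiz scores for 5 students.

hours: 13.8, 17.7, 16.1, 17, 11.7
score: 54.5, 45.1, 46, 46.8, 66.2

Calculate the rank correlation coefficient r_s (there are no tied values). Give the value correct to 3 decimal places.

-0.900

Rank hours: 2, 5, 3, 4, 1
Rank score: 4, 1, 2, 3, 5
d = rank(hours) − rank(score): -2, 4, 1, 1, -4; Σd² = 38
ρ = 1 − 6Σd² / [n(n²−1)] = 1 − 6×38 / (5×24) = 1 − 228/120 ≈ -0.900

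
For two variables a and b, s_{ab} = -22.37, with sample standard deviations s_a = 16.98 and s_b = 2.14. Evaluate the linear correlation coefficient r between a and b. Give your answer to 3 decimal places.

-0.616

r = Cov(a,b) / (s_a · s_b) = -22.37 / (16.98 × 2.14)
  = -22.37 / 36.3372 ≈ -0.616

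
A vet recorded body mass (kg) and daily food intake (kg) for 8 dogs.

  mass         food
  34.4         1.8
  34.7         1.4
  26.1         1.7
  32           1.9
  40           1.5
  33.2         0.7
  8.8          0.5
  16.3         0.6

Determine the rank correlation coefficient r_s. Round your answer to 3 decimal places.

0.429

Rank mass: 6, 7, 3, 4, 8, 5, 1, 2
Rank food: 7, 4, 6, 8, 5, 3, 1, 2
d = rank(mass) − rank(food): -1, 3, -3, -4, 3, 2, 0, 0; Σd² = 48
ρ = 1 − 6Σd² / [n(n²−1)] = 1 − 6×48 / (8×63) = 1 − 288/504 ≈ 0.429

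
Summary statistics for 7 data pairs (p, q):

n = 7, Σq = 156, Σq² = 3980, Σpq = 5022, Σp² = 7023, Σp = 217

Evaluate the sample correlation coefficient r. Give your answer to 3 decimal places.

0.482

r = (nΣpq − ΣpΣq) / √[(nΣp² − (Σp)²)(nΣq² − (Σq)²)]
Numerator: 7×5022 − 217×156 = 1302
Denominator: √[(49161 − 47089)(27860 − 24336)] = √[2072 × 3524] = 2702.1710
r = 1302 / 2702.1710 ≈ 0.482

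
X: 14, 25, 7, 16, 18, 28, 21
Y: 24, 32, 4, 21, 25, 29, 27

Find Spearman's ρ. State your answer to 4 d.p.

Rank X: 2, 6, 1, 3, 4, 7, 5
Rank Y: 3, 7, 1, 2, 4, 6, 5
d = rank(X) − rank(Y): -1, -1, 0, 1, 0, 1, 0; Σd² = 4
ρ = 1 − 6Σd² / [n(n²−1)] = 1 − 6×4 / (7×48) = 1 − 24/336 ≈ 0.9286

0.9286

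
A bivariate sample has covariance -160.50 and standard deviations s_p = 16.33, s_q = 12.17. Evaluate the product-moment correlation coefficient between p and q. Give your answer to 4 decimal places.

r = Cov(p,q) / (s_p · s_q) = -160.50 / (16.33 × 12.17)
  = -160.50 / 198.7361 ≈ -0.8076

-0.8076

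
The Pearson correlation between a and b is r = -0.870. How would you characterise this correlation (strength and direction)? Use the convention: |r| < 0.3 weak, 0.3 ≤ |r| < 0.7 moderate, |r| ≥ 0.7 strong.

r = -0.870 < 0 so the relationship is negative.
|r| = 0.870, which falls in the strong range.

strong negative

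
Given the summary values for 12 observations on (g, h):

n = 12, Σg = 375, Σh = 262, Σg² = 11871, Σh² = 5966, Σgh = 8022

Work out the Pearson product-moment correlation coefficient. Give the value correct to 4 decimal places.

r = (nΣgh − ΣgΣh) / √[(nΣg² − (Σg)²)(nΣh² − (Σh)²)]
Numerator: 12×8022 − 375×262 = -1986
Denominator: √[(142452 − 140625)(71592 − 68644)] = √[1827 × 2948] = 2320.7749
r = -1986 / 2320.7749 ≈ -0.8557

-0.8557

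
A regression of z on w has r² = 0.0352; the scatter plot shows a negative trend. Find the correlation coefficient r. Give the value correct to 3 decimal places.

|r| = √0.0352 = 0.188
The association is negative, so r = −0.188.

-0.188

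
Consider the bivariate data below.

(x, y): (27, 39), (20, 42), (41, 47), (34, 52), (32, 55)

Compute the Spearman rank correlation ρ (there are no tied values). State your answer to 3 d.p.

0.500

Rank x: 2, 1, 5, 4, 3
Rank y: 1, 2, 3, 4, 5
d = rank(x) − rank(y): 1, -1, 2, 0, -2; Σd² = 10
ρ = 1 − 6Σd² / [n(n²−1)] = 1 − 6×10 / (5×24) = 1 − 60/120 ≈ 0.500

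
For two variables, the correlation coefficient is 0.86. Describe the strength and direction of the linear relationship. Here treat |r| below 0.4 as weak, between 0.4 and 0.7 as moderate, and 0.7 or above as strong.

r = 0.86 > 0 so the relationship is positive.
|r| = 0.86, which falls in the strong range.

strong positive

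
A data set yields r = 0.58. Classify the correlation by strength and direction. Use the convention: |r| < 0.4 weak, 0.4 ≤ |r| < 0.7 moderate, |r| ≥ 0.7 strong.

moderate positive

r = 0.58 > 0 so the relationship is positive.
|r| = 0.58, which falls in the moderate range.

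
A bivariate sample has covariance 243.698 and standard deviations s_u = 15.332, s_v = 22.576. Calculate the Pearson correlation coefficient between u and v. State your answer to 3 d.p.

0.704

r = Cov(u,v) / (s_u · s_v) = 243.698 / (15.332 × 22.576)
  = 243.698 / 346.1352 ≈ 0.704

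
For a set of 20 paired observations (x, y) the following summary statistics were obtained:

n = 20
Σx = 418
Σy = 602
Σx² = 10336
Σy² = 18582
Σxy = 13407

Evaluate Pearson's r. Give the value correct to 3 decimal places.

r = (nΣxy − ΣxΣy) / √[(nΣx² − (Σx)²)(nΣy² − (Σy)²)]
Numerator: 20×13407 − 418×602 = 16504
Denominator: √[(206720 − 174724)(371640 − 362404)] = √[31996 × 9236] = 17190.5514
r = 16504 / 17190.5514 ≈ 0.960

0.960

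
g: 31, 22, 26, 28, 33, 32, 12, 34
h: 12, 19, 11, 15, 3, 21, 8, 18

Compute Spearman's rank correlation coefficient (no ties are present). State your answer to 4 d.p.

Rank g: 5, 2, 3, 4, 7, 6, 1, 8
Rank h: 4, 7, 3, 5, 1, 8, 2, 6
d = rank(g) − rank(h): 1, -5, 0, -1, 6, -2, -1, 2; Σd² = 72
ρ = 1 − 6Σd² / [n(n²−1)] = 1 − 6×72 / (8×63) = 1 − 432/504 ≈ 0.1429

0.1429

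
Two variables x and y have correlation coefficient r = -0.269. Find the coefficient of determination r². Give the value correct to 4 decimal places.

0.0724

r² = (-0.269)² = 0.0724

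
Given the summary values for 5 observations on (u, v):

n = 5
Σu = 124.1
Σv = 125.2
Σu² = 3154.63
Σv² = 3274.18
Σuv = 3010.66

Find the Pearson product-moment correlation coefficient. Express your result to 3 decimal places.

r = (nΣuv − ΣuΣv) / √[(nΣu² − (Σu)²)(nΣv² − (Σv)²)]
Numerator: 5×3010.66 − 124.1×125.2 = -484.02
Denominator: √[(15773.15 − 15400.81)(16370.9 − 15675.04)] = √[372.34 × 695.86] = 509.0152
r = -484.02 / 509.0152 ≈ -0.951

-0.951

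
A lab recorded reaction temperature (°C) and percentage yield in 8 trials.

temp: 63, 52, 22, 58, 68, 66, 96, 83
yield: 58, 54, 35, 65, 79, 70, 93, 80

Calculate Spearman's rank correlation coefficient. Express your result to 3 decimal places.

Rank temp: 4, 2, 1, 3, 6, 5, 8, 7
Rank yield: 3, 2, 1, 4, 6, 5, 8, 7
d = rank(temp) − rank(yield): 1, 0, 0, -1, 0, 0, 0, 0; Σd² = 2
ρ = 1 − 6Σd² / [n(n²−1)] = 1 − 6×2 / (8×63) = 1 − 12/504 ≈ 0.976

0.976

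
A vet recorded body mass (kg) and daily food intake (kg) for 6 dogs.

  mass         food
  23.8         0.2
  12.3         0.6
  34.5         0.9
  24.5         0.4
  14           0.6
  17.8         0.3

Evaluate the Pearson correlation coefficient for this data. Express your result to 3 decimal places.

0.316

n = 6, Σx = 126.9, Σy = 3, Σx² = 3021.07, Σy² = 1.82, Σxy = 66.73
nΣxy − ΣxΣy = 400.38 − 380.7 = 19.68
nΣx² − (Σx)² = 18126.42 − 16103.61 = 2022.81; nΣy² − (Σy)² = 10.92 − 9 = 1.92
r = 19.68 / √(2022.81 × 1.92) = 19.68 / 62.3201 ≈ 0.316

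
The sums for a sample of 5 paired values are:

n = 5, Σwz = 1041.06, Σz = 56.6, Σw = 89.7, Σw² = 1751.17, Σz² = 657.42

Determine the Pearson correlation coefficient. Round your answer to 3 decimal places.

0.527

r = (nΣwz − ΣwΣz) / √[(nΣw² − (Σw)²)(nΣz² − (Σz)²)]
Numerator: 5×1041.06 − 89.7×56.6 = 128.28
Denominator: √[(8755.85 − 8046.09)(3287.1 − 3203.56)] = √[709.76 × 83.54] = 243.5023
r = 128.28 / 243.5023 ≈ 0.527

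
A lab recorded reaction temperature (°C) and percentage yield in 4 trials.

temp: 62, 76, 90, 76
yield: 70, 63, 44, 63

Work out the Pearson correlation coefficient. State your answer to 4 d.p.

n = 4, Σx = 304, Σy = 240, Σx² = 23496, Σy² = 14774, Σxy = 17876
nΣxy − ΣxΣy = 71504 − 72960 = -1456
nΣx² − (Σx)² = 93984 − 92416 = 1568; nΣy² − (Σy)² = 59096 − 57600 = 1496
r = -1456 / √(1568 × 1496) = -1456 / 1531.5770 ≈ -0.9507

-0.9507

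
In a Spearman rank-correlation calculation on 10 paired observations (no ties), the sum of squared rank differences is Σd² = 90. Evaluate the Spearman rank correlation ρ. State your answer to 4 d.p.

ρ = 1 − 6Σd² / [n(n²−1)] = 1 − 6×90 / (10×99)
  = 1 − 540/990 = 1 − 0.54545 ≈ 0.4545

0.4545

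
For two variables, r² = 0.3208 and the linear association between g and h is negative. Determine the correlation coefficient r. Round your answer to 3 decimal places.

-0.566

|r| = √0.3208 = 0.566
The association is negative, so r = −0.566.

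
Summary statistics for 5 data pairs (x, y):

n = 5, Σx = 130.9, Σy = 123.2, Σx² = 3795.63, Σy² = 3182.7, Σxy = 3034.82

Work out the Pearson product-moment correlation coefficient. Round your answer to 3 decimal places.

-0.818

r = (nΣxy − ΣxΣy) / √[(nΣx² − (Σx)²)(nΣy² − (Σy)²)]
Numerator: 5×3034.82 − 130.9×123.2 = -952.78
Denominator: √[(18978.15 − 17134.81)(15913.5 − 15178.24)] = √[1843.34 × 735.26] = 1164.1882
r = -952.78 / 1164.1882 ≈ -0.818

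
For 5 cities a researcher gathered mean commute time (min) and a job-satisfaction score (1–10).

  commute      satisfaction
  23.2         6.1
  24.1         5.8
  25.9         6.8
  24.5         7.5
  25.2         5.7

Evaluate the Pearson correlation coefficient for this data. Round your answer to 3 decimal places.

0.226

n = 5, Σx = 122.9, Σy = 31.9, Σx² = 3025.15, Σy² = 205.83, Σxy = 784.81
nΣxy − ΣxΣy = 3924.05 − 3920.51 = 3.54
nΣx² − (Σx)² = 15125.75 − 15104.41 = 21.34; nΣy² − (Σy)² = 1029.15 − 1017.61 = 11.54
r = 3.54 / √(21.34 × 11.54) = 3.54 / 15.6928 ≈ 0.226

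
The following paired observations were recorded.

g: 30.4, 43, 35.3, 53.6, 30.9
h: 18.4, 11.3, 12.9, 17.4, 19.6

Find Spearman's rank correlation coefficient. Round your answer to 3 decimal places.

-0.600

Rank g: 1, 4, 3, 5, 2
Rank h: 4, 1, 2, 3, 5
d = rank(g) − rank(h): -3, 3, 1, 2, -3; Σd² = 32
ρ = 1 − 6Σd² / [n(n²−1)] = 1 − 6×32 / (5×24) = 1 − 192/120 ≈ -0.600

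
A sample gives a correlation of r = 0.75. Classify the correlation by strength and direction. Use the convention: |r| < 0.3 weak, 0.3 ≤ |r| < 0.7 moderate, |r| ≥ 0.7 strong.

strong positive

r = 0.75 > 0 so the relationship is positive.
|r| = 0.75, which falls in the strong range.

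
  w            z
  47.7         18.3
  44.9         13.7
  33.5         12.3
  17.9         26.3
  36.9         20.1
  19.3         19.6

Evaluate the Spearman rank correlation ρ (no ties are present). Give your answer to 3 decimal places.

Rank w: 6, 5, 3, 1, 4, 2
Rank z: 3, 2, 1, 6, 5, 4
d = rank(w) − rank(z): 3, 3, 2, -5, -1, -2; Σd² = 52
ρ = 1 − 6Σd² / [n(n²−1)] = 1 − 6×52 / (6×35) = 1 − 312/210 ≈ -0.486

-0.486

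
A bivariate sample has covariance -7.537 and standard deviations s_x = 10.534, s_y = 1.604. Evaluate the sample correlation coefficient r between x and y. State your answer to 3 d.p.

r = Cov(x,y) / (s_x · s_y) = -7.537 / (10.534 × 1.604)
  = -7.537 / 16.8965 ≈ -0.446

-0.446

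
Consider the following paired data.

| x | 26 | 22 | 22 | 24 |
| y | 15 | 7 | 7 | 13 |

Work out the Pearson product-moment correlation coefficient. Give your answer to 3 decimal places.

0.971

n = 4, Σx = 94, Σy = 42, Σx² = 2220, Σy² = 492, Σxy = 1010
nΣxy − ΣxΣy = 4040 − 3948 = 92
nΣx² − (Σx)² = 8880 − 8836 = 44; nΣy² − (Σy)² = 1968 − 1764 = 204
r = 92 / √(44 × 204) = 92 / 94.7418 ≈ 0.971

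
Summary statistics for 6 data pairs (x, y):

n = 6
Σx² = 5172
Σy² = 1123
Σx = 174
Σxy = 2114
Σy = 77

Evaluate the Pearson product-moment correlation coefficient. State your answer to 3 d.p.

r = (nΣxy − ΣxΣy) / √[(nΣx² − (Σx)²)(nΣy² − (Σy)²)]
Numerator: 6×2114 − 174×77 = -714
Denominator: √[(31032 − 30276)(6738 − 5929)] = √[756 × 809] = 782.0511
r = -714 / 782.0511 ≈ -0.913

-0.913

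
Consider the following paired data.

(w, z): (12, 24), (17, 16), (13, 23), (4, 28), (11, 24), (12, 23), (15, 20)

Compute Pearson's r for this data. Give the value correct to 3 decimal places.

n = 7, Σw = 84, Σz = 158, Σw² = 1108, Σz² = 3650, Σwz = 1811
nΣwz − ΣwΣz = 12677 − 13272 = -595
nΣw² − (Σw)² = 7756 − 7056 = 700; nΣz² − (Σz)² = 25550 − 24964 = 586
r = -595 / √(700 × 586) = -595 / 640.4686 ≈ -0.929

-0.929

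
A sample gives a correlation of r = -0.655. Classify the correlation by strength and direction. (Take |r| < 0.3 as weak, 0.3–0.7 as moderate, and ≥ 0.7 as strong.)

moderate negative

r = -0.655 < 0 so the relationship is negative.
|r| = 0.655, which falls in the moderate range.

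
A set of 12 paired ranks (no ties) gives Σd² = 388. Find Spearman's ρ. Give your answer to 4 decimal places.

ρ = 1 − 6Σd² / [n(n²−1)] = 1 − 6×388 / (12×143)
  = 1 − 2328/1716 = 1 − 1.35664 ≈ -0.3566

-0.3566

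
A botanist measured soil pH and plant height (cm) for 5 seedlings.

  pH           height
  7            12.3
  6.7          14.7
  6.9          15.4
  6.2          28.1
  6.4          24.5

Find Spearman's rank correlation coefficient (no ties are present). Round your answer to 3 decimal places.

-0.900

Rank pH: 5, 3, 4, 1, 2
Rank height: 1, 2, 3, 5, 4
d = rank(pH) − rank(height): 4, 1, 1, -4, -2; Σd² = 38
ρ = 1 − 6Σd² / [n(n²−1)] = 1 − 6×38 / (5×24) = 1 − 228/120 ≈ -0.900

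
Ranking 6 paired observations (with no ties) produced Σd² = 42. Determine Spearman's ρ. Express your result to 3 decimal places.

ρ = 1 − 6Σd² / [n(n²−1)] = 1 − 6×42 / (6×35)
  = 1 − 252/210 = 1 − 1.2000 ≈ -0.200

-0.200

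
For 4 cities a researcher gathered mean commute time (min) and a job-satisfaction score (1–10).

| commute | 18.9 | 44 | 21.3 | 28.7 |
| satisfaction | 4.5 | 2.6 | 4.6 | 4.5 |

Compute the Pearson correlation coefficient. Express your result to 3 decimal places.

n = 4, Σx = 112.9, Σy = 16.2, Σx² = 3570.59, Σy² = 68.42, Σxy = 426.58
nΣxy − ΣxΣy = 1706.32 − 1828.98 = -122.66
nΣx² − (Σx)² = 14282.36 − 12746.41 = 1535.95; nΣy² − (Σy)² = 273.68 − 262.44 = 11.24
r = -122.66 / √(1535.95 × 11.24) = -122.66 / 131.3928 ≈ -0.934

-0.934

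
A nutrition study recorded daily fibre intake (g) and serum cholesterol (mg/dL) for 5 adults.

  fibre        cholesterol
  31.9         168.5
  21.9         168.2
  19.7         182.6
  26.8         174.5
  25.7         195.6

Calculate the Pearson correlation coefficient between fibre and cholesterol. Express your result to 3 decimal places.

-0.246

n = 5, Σx = 126, Σy = 889.4, Σx² = 3264.04, Σy² = 158735.86, Σxy = 22359.47
nΣxy − ΣxΣy = 111797.35 − 112064.4 = -267.05
nΣx² − (Σx)² = 16320.2 − 15876 = 444.2; nΣy² − (Σy)² = 793679.3 − 791032.36 = 2646.94
r = -267.05 / √(444.2 × 2646.94) = -267.05 / 1084.3296 ≈ -0.246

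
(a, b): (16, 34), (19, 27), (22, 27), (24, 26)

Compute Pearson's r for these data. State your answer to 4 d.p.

n = 4, Σa = 81, Σb = 114, Σa² = 1677, Σb² = 3290, Σab = 2275
nΣab − ΣaΣb = 9100 − 9234 = -134
nΣa² − (Σa)² = 6708 − 6561 = 147; nΣb² − (Σb)² = 13160 − 12996 = 164
r = -134 / √(147 × 164) = -134 / 155.2675 ≈ -0.8630

-0.8630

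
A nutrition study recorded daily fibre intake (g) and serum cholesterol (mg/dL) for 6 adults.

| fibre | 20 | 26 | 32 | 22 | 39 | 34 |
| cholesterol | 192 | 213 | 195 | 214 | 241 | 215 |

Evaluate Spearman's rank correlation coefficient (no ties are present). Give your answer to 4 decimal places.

Rank fibre: 1, 3, 4, 2, 6, 5
Rank cholesterol: 1, 3, 2, 4, 6, 5
d = rank(fibre) − rank(cholesterol): 0, 0, 2, -2, 0, 0; Σd² = 8
ρ = 1 − 6Σd² / [n(n²−1)] = 1 − 6×8 / (6×35) = 1 − 48/210 ≈ 0.7714

0.7714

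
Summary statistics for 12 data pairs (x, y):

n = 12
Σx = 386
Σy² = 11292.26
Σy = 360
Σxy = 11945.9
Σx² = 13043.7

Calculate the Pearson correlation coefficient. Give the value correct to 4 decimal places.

0.6584

r = (nΣxy − ΣxΣy) / √[(nΣx² − (Σx)²)(nΣy² − (Σy)²)]
Numerator: 12×11945.9 − 386×360 = 4390.8
Denominator: √[(156524.4 − 148996)(135507.12 − 129600)] = √[7528.4 × 5907.12] = 6668.6702
r = 4390.8 / 6668.6702 ≈ 0.6584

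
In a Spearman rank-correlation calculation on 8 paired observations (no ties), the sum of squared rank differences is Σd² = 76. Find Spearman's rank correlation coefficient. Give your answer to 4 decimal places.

ρ = 1 − 6Σd² / [n(n²−1)] = 1 − 6×76 / (8×63)
  = 1 − 456/504 = 1 − 0.90476 ≈ 0.0952

0.0952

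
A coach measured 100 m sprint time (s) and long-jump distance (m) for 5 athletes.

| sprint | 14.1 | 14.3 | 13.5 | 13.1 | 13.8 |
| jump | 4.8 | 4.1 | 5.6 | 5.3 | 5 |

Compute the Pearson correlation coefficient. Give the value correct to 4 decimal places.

n = 5, Σx = 68.8, Σy = 24.8, Σx² = 947.6, Σy² = 124.3, Σxy = 340.34
nΣxy − ΣxΣy = 1701.7 − 1706.24 = -4.54
nΣx² − (Σx)² = 4738 − 4733.44 = 4.56; nΣy² − (Σy)² = 621.5 − 615.04 = 6.46
r = -4.54 / √(4.56 × 6.46) = -4.54 / 5.4275 ≈ -0.8365

-0.8365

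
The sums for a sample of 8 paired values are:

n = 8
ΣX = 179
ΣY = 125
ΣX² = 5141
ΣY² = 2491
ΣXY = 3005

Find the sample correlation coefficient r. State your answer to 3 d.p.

0.266

r = (nΣXY − ΣXΣY) / √[(nΣX² − (ΣX)²)(nΣY² − (ΣY)²)]
Numerator: 8×3005 − 179×125 = 1665
Denominator: √[(41128 − 32041)(19928 − 15625)] = √[9087 × 4303] = 6253.1081
r = 1665 / 6253.1081 ≈ 0.266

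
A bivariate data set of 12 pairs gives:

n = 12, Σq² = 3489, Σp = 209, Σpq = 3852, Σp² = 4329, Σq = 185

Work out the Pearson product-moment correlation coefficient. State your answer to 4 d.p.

r = (nΣpq − ΣpΣq) / √[(nΣp² − (Σp)²)(nΣq² − (Σq)²)]
Numerator: 12×3852 − 209×185 = 7559
Denominator: √[(51948 − 43681)(41868 − 34225)] = √[8267 × 7643] = 7948.8792
r = 7559 / 7948.8792 ≈ 0.9510

0.9510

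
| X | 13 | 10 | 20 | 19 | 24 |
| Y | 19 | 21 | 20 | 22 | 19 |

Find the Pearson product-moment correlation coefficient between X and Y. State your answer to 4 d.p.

-0.2111

n = 5, ΣX = 86, ΣY = 101, ΣX² = 1606, ΣY² = 2047, ΣXY = 1731
nΣXY − ΣXΣY = 8655 − 8686 = -31
nΣX² − (ΣX)² = 8030 − 7396 = 634; nΣY² − (ΣY)² = 10235 − 10201 = 34
r = -31 / √(634 × 34) = -31 / 146.8196 ≈ -0.2111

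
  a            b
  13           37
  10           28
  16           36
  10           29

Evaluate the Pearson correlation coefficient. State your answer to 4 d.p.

0.8602

n = 4, Σa = 49, Σb = 130, Σa² = 625, Σb² = 4290, Σab = 1627
nΣab − ΣaΣb = 6508 − 6370 = 138
nΣa² − (Σa)² = 2500 − 2401 = 99; nΣb² − (Σb)² = 17160 − 16900 = 260
r = 138 / √(99 × 260) = 138 / 160.4369 ≈ 0.8602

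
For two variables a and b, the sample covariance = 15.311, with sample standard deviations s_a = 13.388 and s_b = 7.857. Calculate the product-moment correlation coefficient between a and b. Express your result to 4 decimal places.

r = Cov(a,b) / (s_a · s_b) = 15.311 / (13.388 × 7.857)
  = 15.311 / 105.1895 ≈ 0.1456

0.1456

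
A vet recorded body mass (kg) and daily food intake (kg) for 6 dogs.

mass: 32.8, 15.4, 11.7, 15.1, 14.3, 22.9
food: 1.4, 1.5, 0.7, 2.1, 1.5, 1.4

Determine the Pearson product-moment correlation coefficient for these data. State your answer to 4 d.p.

n = 6, Σx = 112.2, Σy = 8.6, Σx² = 2406.8, Σy² = 13.32, Σxy = 162.43
nΣxy − ΣxΣy = 974.58 − 964.92 = 9.66
nΣx² − (Σx)² = 14440.8 − 12588.84 = 1851.96; nΣy² − (Σy)² = 79.92 − 73.96 = 5.96
r = 9.66 / √(1851.96 × 5.96) = 9.66 / 105.0604 ≈ 0.0919

0.0919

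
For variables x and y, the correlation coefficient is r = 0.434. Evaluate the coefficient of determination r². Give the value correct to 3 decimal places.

0.188

r² = (0.434)² = 0.188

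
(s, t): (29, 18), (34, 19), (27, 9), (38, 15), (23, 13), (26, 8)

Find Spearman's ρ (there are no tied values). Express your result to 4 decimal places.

0.6571

Rank s: 4, 5, 3, 6, 1, 2
Rank t: 5, 6, 2, 4, 3, 1
d = rank(s) − rank(t): -1, -1, 1, 2, -2, 1; Σd² = 12
ρ = 1 − 6Σd² / [n(n²−1)] = 1 − 6×12 / (6×35) = 1 − 72/210 ≈ 0.6571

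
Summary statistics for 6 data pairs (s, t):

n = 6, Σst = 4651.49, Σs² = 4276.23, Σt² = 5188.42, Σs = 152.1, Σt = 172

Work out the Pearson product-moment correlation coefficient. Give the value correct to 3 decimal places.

r = (nΣst − ΣsΣt) / √[(nΣs² − (Σs)²)(nΣt² − (Σt)²)]
Numerator: 6×4651.49 − 152.1×172 = 1747.74
Denominator: √[(25657.38 − 23134.41)(31130.52 − 29584)] = √[2522.97 × 1546.52] = 1975.3034
r = 1747.74 / 1975.3034 ≈ 0.885

0.885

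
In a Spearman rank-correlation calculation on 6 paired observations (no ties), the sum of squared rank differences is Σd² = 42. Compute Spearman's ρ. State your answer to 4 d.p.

-0.2000

ρ = 1 − 6Σd² / [n(n²−1)] = 1 − 6×42 / (6×35)
  = 1 − 252/210 = 1 − 1.20000 ≈ -0.2000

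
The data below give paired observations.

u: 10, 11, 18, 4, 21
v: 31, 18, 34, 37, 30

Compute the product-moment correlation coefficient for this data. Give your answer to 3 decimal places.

-0.112

n = 5, Σu = 64, Σv = 150, Σu² = 1002, Σv² = 4710, Σuv = 1898
nΣuv − ΣuΣv = 9490 − 9600 = -110
nΣu² − (Σu)² = 5010 − 4096 = 914; nΣv² − (Σv)² = 23550 − 22500 = 1050
r = -110 / √(914 × 1050) = -110 / 979.6428 ≈ -0.112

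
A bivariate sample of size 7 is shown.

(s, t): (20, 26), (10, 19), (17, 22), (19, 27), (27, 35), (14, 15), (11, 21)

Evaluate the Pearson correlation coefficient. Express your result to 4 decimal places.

0.8834

n = 7, Σs = 118, Σt = 165, Σs² = 2196, Σt² = 4141, Σst = 2983
nΣst − ΣsΣt = 20881 − 19470 = 1411
nΣs² − (Σs)² = 15372 − 13924 = 1448; nΣt² − (Σt)² = 28987 − 27225 = 1762
r = 1411 / √(1448 × 1762) = 1411 / 1597.3027 ≈ 0.8834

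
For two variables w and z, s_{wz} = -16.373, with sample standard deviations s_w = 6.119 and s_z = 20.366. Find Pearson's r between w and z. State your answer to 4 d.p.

r = Cov(w,z) / (s_w · s_z) = -16.373 / (6.119 × 20.366)
  = -16.373 / 124.6196 ≈ -0.1314

-0.1314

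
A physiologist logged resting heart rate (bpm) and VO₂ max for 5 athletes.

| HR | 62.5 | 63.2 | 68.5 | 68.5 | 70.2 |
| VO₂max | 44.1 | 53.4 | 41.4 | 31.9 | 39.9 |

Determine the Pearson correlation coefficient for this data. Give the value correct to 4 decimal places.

-0.6956

n = 5, Σx = 332.9, Σy = 210.7, Σx² = 22213.03, Σy² = 9119.95, Σxy = 13953.16
nΣxy − ΣxΣy = 69765.8 − 70142.03 = -376.23
nΣx² − (Σx)² = 111065.15 − 110822.41 = 242.74; nΣy² − (Σy)² = 45599.75 − 44394.49 = 1205.26
r = -376.23 / √(242.74 × 1205.26) = -376.23 / 540.8926 ≈ -0.6956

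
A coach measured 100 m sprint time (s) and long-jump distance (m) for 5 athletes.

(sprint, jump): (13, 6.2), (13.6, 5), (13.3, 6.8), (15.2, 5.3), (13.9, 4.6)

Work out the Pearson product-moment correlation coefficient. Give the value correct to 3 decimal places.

-0.482

n = 5, Σx = 69, Σy = 27.9, Σx² = 955.1, Σy² = 158.93, Σxy = 383.54
nΣxy − ΣxΣy = 1917.7 − 1925.1 = -7.4
nΣx² − (Σx)² = 4775.5 − 4761 = 14.5; nΣy² − (Σy)² = 794.65 − 778.41 = 16.24
r = -7.4 / √(14.5 × 16.24) = -7.4 / 15.3454 ≈ -0.482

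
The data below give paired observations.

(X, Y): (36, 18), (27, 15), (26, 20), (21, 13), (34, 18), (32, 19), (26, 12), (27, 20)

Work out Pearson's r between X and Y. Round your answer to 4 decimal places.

0.4929

n = 8, ΣX = 229, ΣY = 135, ΣX² = 6727, ΣY² = 2347, ΣXY = 3918
nΣXY − ΣXΣY = 31344 − 30915 = 429
nΣX² − (ΣX)² = 53816 − 52441 = 1375; nΣY² − (ΣY)² = 18776 − 18225 = 551
r = 429 / √(1375 × 551) = 429 / 870.4166 ≈ 0.4929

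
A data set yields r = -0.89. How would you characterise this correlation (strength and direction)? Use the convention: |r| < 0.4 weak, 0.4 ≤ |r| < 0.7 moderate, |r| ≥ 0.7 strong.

r = -0.89 < 0 so the relationship is negative.
|r| = 0.89, which falls in the strong range.

strong negative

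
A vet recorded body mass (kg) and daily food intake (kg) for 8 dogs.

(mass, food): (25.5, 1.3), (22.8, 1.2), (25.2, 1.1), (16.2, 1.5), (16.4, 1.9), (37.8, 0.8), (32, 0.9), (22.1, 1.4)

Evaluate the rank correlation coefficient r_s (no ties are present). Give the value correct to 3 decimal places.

-0.905

Rank mass: 6, 4, 5, 1, 2, 8, 7, 3
Rank food: 5, 4, 3, 7, 8, 1, 2, 6
d = rank(mass) − rank(food): 1, 0, 2, -6, -6, 7, 5, -3; Σd² = 160
ρ = 1 − 6Σd² / [n(n²−1)] = 1 − 6×160 / (8×63) = 1 − 960/504 ≈ -0.905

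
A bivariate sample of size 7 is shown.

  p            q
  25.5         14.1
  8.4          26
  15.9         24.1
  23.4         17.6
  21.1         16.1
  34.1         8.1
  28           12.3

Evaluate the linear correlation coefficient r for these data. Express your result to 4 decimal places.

-0.9729

n = 7, Σp = 156.4, Σq = 118.3, Σp² = 3913.2, Σq² = 2241.49, Σpq = 2333.3
nΣpq − ΣpΣq = 16333.1 − 18502.12 = -2169.02
nΣp² − (Σp)² = 27392.4 − 24460.96 = 2931.44; nΣq² − (Σq)² = 15690.43 − 13994.89 = 1695.54
r = -2169.02 / √(2931.44 × 1695.54) = -2169.02 / 2229.4335 ≈ -0.9729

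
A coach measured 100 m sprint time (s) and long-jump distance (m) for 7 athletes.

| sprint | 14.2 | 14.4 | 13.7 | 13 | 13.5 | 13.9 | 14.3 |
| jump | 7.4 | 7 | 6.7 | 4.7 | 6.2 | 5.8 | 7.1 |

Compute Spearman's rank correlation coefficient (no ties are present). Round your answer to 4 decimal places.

0.7500

Rank sprint: 5, 7, 3, 1, 2, 4, 6
Rank jump: 7, 5, 4, 1, 3, 2, 6
d = rank(sprint) − rank(jump): -2, 2, -1, 0, -1, 2, 0; Σd² = 14
ρ = 1 − 6Σd² / [n(n²−1)] = 1 − 6×14 / (7×48) = 1 − 84/336 ≈ 0.7500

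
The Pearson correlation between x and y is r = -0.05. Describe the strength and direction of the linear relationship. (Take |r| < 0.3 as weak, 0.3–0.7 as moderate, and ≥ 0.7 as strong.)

weak negative

r = -0.05 < 0 so the relationship is negative.
|r| = 0.05, which falls in the weak range.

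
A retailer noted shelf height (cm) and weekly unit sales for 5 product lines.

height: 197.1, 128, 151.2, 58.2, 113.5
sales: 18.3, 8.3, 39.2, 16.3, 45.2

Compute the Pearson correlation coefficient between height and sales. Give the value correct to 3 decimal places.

0.055

n = 5, Σx = 648, Σy = 127.3, Σx² = 94363.34, Σy² = 4249.15, Σxy = 16675.23
nΣxy − ΣxΣy = 83376.15 − 82490.4 = 885.75
nΣx² − (Σx)² = 471816.7 − 419904 = 51912.7; nΣy² − (Σy)² = 21245.75 − 16205.29 = 5040.46
r = 885.75 / √(51912.7 × 5040.46) = 885.75 / 16176.0282 ≈ 0.055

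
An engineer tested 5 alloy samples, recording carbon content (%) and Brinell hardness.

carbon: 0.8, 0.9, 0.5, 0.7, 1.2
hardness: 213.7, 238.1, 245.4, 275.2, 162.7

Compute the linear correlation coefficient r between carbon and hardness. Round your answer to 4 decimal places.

n = 5, Σx = 4.1, Σy = 1135.1, Σx² = 3.63, Σy² = 264786.79, Σxy = 895.83
nΣxy − ΣxΣy = 4479.15 − 4653.91 = -174.76
nΣx² − (Σx)² = 18.15 − 16.81 = 1.34; nΣy² − (Σy)² = 1323933.95 − 1288452.01 = 35481.94
r = -174.76 / √(1.34 × 35481.94) = -174.76 / 218.0500 ≈ -0.8015

-0.8015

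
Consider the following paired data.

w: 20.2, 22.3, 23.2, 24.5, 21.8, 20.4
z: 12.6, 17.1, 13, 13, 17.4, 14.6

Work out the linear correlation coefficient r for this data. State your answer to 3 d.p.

n = 6, Σw = 132.4, Σz = 87.7, Σw² = 2935.22, Σz² = 1305.09, Σwz = 1933.11
nΣwz − ΣwΣz = 11598.66 − 11611.48 = -12.82
nΣw² − (Σw)² = 17611.32 − 17529.76 = 81.56; nΣz² − (Σz)² = 7830.54 − 7691.29 = 139.25
r = -12.82 / √(81.56 × 139.25) = -12.82 / 106.5703 ≈ -0.120

-0.120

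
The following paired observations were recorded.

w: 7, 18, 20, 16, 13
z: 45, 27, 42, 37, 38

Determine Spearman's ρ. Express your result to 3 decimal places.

Rank w: 1, 4, 5, 3, 2
Rank z: 5, 1, 4, 2, 3
d = rank(w) − rank(z): -4, 3, 1, 1, -1; Σd² = 28
ρ = 1 − 6Σd² / [n(n²−1)] = 1 − 6×28 / (5×24) = 1 − 168/120 ≈ -0.400

-0.400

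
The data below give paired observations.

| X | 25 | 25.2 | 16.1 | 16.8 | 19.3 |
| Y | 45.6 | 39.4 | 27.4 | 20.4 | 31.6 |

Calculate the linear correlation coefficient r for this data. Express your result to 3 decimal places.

n = 5, ΣX = 102.4, ΣY = 164.4, ΣX² = 2173.98, ΣY² = 5797.2, ΣXY = 3526.62
nΣXY − ΣXΣY = 17633.1 − 16834.56 = 798.54
nΣX² − (ΣX)² = 10869.9 − 10485.76 = 384.14; nΣY² − (ΣY)² = 28986 − 27027.36 = 1958.64
r = 798.54 / √(384.14 × 1958.64) = 798.54 / 867.4053 ≈ 0.921

0.921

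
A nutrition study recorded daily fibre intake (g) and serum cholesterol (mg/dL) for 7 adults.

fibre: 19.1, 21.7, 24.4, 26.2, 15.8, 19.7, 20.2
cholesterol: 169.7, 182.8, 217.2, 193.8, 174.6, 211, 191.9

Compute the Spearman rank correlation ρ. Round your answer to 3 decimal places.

Rank fibre: 2, 5, 6, 7, 1, 3, 4
Rank cholesterol: 1, 3, 7, 5, 2, 6, 4
d = rank(fibre) − rank(cholesterol): 1, 2, -1, 2, -1, -3, 0; Σd² = 20
ρ = 1 − 6Σd² / [n(n²−1)] = 1 − 6×20 / (7×48) = 1 − 120/336 ≈ 0.643

0.643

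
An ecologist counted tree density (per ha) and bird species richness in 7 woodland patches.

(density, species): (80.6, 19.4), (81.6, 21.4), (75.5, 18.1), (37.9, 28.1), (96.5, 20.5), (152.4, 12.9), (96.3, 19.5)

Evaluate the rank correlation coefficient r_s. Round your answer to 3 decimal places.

-0.393

Rank density: 3, 4, 2, 1, 6, 7, 5
Rank species: 3, 6, 2, 7, 5, 1, 4
d = rank(density) − rank(species): 0, -2, 0, -6, 1, 6, 1; Σd² = 78
ρ = 1 − 6Σd² / [n(n²−1)] = 1 − 6×78 / (7×48) = 1 − 468/336 ≈ -0.393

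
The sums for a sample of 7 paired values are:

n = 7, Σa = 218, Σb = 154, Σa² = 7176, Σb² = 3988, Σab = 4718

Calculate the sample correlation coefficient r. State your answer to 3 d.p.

r = (nΣab − ΣaΣb) / √[(nΣa² − (Σa)²)(nΣb² − (Σb)²)]
Numerator: 7×4718 − 218×154 = -546
Denominator: √[(50232 − 47524)(27916 − 23716)] = √[2708 × 4200] = 3372.4768
r = -546 / 3372.4768 ≈ -0.162

-0.162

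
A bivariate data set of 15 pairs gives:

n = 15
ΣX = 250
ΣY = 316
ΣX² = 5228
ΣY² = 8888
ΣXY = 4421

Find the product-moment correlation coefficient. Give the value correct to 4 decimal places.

-0.5496

r = (nΣXY − ΣXΣY) / √[(nΣX² − (ΣX)²)(nΣY² − (ΣY)²)]
Numerator: 15×4421 − 250×316 = -12685
Denominator: √[(78420 − 62500)(133320 − 99856)] = √[15920 × 33464] = 23081.3102
r = -12685 / 23081.3102 ≈ -0.5496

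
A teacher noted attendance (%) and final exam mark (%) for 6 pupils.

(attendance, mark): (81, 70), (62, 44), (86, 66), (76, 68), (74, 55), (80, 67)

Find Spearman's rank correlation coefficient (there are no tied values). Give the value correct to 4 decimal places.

0.6000

Rank attendance: 5, 1, 6, 3, 2, 4
Rank mark: 6, 1, 3, 5, 2, 4
d = rank(attendance) − rank(mark): -1, 0, 3, -2, 0, 0; Σd² = 14
ρ = 1 − 6Σd² / [n(n²−1)] = 1 − 6×14 / (6×35) = 1 − 84/210 ≈ 0.6000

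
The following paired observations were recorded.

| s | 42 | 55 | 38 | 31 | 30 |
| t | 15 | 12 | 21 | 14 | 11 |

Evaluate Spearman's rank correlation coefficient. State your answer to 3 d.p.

Rank s: 4, 5, 3, 2, 1
Rank t: 4, 2, 5, 3, 1
d = rank(s) − rank(t): 0, 3, -2, -1, 0; Σd² = 14
ρ = 1 − 6Σd² / [n(n²−1)] = 1 − 6×14 / (5×24) = 1 − 84/120 ≈ 0.300

0.300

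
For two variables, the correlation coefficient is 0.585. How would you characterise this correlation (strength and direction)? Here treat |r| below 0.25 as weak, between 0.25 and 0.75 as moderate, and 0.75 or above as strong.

moderate positive

r = 0.585 > 0 so the relationship is positive.
|r| = 0.585, which falls in the moderate range.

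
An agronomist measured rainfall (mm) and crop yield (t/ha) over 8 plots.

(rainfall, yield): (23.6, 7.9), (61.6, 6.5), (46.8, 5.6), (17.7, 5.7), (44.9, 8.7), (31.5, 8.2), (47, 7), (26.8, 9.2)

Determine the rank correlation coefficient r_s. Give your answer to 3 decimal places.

Rank rainfall: 2, 8, 6, 1, 5, 4, 7, 3
Rank yield: 5, 3, 1, 2, 7, 6, 4, 8
d = rank(rainfall) − rank(yield): -3, 5, 5, -1, -2, -2, 3, -5; Σd² = 102
ρ = 1 − 6Σd² / [n(n²−1)] = 1 − 6×102 / (8×63) = 1 − 612/504 ≈ -0.214

-0.214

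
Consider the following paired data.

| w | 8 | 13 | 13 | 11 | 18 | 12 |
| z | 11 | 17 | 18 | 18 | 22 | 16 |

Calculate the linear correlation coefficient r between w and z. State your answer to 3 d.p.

n = 6, Σw = 75, Σz = 102, Σw² = 991, Σz² = 1798, Σwz = 1329
nΣwz − ΣwΣz = 7974 − 7650 = 324
nΣw² − (Σw)² = 5946 − 5625 = 321; nΣz² − (Σz)² = 10788 − 10404 = 384
r = 324 / √(321 × 384) = 324 / 351.0897 ≈ 0.923

0.923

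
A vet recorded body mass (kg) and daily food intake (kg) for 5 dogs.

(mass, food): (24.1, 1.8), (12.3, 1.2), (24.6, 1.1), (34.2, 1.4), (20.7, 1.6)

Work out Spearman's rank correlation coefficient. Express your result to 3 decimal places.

-0.100

Rank mass: 3, 1, 4, 5, 2
Rank food: 5, 2, 1, 3, 4
d = rank(mass) − rank(food): -2, -1, 3, 2, -2; Σd² = 22
ρ = 1 − 6Σd² / [n(n²−1)] = 1 − 6×22 / (5×24) = 1 − 132/120 ≈ -0.100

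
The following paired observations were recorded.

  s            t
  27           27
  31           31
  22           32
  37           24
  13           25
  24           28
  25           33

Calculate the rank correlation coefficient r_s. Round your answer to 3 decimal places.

Rank s: 5, 6, 2, 7, 1, 3, 4
Rank t: 3, 5, 6, 1, 2, 4, 7
d = rank(s) − rank(t): 2, 1, -4, 6, -1, -1, -3; Σd² = 68
ρ = 1 − 6Σd² / [n(n²−1)] = 1 − 6×68 / (7×48) = 1 − 408/336 ≈ -0.214

-0.214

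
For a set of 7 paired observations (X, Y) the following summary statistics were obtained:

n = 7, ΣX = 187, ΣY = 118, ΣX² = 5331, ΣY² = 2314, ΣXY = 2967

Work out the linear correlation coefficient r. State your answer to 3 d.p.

-0.561

r = (nΣXY − ΣXΣY) / √[(nΣX² − (ΣX)²)(nΣY² − (ΣY)²)]
Numerator: 7×2967 − 187×118 = -1297
Denominator: √[(37317 − 34969)(16198 − 13924)] = √[2348 × 2274] = 2310.7038
r = -1297 / 2310.7038 ≈ -0.561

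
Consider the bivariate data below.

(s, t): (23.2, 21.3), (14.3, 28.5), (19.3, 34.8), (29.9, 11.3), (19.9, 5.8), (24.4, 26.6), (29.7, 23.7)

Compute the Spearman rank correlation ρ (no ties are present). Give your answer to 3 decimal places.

Rank s: 4, 1, 2, 7, 3, 5, 6
Rank t: 3, 6, 7, 2, 1, 5, 4
d = rank(s) − rank(t): 1, -5, -5, 5, 2, 0, 2; Σd² = 84
ρ = 1 − 6Σd² / [n(n²−1)] = 1 − 6×84 / (7×48) = 1 − 504/336 ≈ -0.500

-0.500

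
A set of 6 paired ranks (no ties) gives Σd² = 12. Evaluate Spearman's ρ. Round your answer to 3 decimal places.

0.657

ρ = 1 − 6Σd² / [n(n²−1)] = 1 − 6×12 / (6×35)
  = 1 − 72/210 = 1 − 0.3429 ≈ 0.657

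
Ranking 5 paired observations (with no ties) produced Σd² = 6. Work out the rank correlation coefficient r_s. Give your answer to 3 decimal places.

ρ = 1 − 6Σd² / [n(n²−1)] = 1 − 6×6 / (5×24)
  = 1 − 36/120 = 1 − 0.3000 ≈ 0.700

0.700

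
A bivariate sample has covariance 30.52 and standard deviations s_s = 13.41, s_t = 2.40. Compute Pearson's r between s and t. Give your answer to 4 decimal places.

0.9483

r = Cov(s,t) / (s_s · s_t) = 30.52 / (13.41 × 2.40)
  = 30.52 / 32.1840 ≈ 0.9483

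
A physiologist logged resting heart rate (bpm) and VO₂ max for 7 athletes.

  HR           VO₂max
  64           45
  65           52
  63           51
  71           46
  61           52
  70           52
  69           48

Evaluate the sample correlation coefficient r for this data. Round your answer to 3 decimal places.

n = 7, Σx = 463, Σy = 346, Σx² = 30713, Σy² = 17158, Σxy = 22863
nΣxy − ΣxΣy = 160041 − 160198 = -157
nΣx² − (Σx)² = 214991 − 214369 = 622; nΣy² − (Σy)² = 120106 − 119716 = 390
r = -157 / √(622 × 390) = -157 / 492.5241 ≈ -0.319

-0.319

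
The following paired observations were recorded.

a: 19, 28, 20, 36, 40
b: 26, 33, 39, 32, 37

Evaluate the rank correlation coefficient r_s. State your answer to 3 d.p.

Rank a: 1, 3, 2, 4, 5
Rank b: 1, 3, 5, 2, 4
d = rank(a) − rank(b): 0, 0, -3, 2, 1; Σd² = 14
ρ = 1 − 6Σd² / [n(n²−1)] = 1 − 6×14 / (5×24) = 1 − 84/120 ≈ 0.300

0.300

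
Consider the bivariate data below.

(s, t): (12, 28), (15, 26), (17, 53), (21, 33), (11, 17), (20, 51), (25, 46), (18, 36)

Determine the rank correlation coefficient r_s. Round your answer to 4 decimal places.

Rank s: 2, 3, 4, 7, 1, 6, 8, 5
Rank t: 3, 2, 8, 4, 1, 7, 6, 5
d = rank(s) − rank(t): -1, 1, -4, 3, 0, -1, 2, 0; Σd² = 32
ρ = 1 − 6Σd² / [n(n²−1)] = 1 − 6×32 / (8×63) = 1 − 192/504 ≈ 0.6190

0.6190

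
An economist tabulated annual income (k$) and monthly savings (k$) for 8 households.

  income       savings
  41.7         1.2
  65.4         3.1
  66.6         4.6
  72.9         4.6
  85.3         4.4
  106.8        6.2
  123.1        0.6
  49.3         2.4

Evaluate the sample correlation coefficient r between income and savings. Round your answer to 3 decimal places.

n = 8, Σx = 611.1, Σy = 27.1, Σx² = 52032.45, Σy² = 117.29, Σxy = 2124.14
nΣxy − ΣxΣy = 16993.12 − 16560.81 = 432.31
nΣx² − (Σx)² = 416259.6 − 373443.21 = 42816.39; nΣy² − (Σy)² = 938.32 − 734.41 = 203.91
r = 432.31 / √(42816.39 × 203.91) = 432.31 / 2954.7741 ≈ 0.146

0.146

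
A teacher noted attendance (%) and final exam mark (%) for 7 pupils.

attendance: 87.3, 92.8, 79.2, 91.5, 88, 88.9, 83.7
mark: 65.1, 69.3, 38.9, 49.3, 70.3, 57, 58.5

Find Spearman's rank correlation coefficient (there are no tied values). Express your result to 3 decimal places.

0.321

Rank attendance: 3, 7, 1, 6, 4, 5, 2
Rank mark: 5, 6, 1, 2, 7, 3, 4
d = rank(attendance) − rank(mark): -2, 1, 0, 4, -3, 2, -2; Σd² = 38
ρ = 1 − 6Σd² / [n(n²−1)] = 1 − 6×38 / (7×48) = 1 − 228/336 ≈ 0.321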